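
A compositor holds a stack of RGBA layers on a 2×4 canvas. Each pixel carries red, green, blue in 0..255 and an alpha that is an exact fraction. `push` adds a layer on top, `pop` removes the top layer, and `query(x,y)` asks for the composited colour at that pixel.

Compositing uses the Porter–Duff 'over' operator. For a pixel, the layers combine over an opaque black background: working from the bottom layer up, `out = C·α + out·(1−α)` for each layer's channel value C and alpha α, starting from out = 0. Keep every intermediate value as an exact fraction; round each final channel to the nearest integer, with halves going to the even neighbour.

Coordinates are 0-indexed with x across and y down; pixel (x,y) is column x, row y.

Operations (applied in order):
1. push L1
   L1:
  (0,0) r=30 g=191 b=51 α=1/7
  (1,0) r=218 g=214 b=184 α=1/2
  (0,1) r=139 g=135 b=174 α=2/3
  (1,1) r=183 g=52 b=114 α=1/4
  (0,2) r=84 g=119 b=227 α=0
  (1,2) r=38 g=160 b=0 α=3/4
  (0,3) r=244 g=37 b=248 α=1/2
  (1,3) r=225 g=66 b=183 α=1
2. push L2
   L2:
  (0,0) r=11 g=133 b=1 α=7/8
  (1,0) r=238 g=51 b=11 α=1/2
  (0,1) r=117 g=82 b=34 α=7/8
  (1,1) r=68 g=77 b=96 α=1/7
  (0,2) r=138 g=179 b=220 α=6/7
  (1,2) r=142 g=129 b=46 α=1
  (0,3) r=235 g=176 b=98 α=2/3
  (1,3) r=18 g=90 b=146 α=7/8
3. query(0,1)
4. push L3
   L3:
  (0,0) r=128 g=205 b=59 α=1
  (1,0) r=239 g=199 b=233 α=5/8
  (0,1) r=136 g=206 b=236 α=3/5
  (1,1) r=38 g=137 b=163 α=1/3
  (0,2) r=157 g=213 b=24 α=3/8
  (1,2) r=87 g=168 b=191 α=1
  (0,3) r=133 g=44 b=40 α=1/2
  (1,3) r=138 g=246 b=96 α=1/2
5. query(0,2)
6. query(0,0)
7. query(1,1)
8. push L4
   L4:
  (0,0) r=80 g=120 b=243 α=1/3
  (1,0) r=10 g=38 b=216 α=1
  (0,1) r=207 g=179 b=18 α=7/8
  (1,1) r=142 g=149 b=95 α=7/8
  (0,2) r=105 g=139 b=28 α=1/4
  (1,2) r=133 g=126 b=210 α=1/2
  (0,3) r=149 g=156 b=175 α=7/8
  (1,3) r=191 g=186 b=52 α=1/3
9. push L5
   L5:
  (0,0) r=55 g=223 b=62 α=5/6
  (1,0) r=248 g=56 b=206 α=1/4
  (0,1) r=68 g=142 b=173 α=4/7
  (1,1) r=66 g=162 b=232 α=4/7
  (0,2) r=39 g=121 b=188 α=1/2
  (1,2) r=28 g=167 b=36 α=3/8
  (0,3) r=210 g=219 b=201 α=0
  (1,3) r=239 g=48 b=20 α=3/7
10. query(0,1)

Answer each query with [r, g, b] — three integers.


at x=0,y=1 over L1,L2:
L1 α=2/3: [278/3, 90, 116]
L2 α=7/8: [2735/24, 83, 177/4]
→ [114, 83, 44]

query (0,2) [L1,L2,L3] — begin 0,0,0
after L1 α=0: [0, 0, 0]
after L2 α=6/7: [828/7, 1074/7, 1320/7]
after L3 α=3/8: [7437/56, 9843/56, 888/7]
rounded: [133, 176, 127]

(0,0) stack=L1,L2,L3; from [0,0,0]:
L1 α=1/7: [30/7, 191/7, 51/7]
L2 α=7/8: [569/56, 1677/14, 25/14]
L3 α=1: [128, 205, 59]
= [128, 205, 59]

(1,1) stack=L1,L2,L3; from [0,0,0]:
L1 α=1/4: [183/4, 13, 57/2]
L2 α=1/7: [685/14, 155/7, 267/7]
L3 α=1/3: [317/7, 423/7, 1675/21]
= [45, 60, 80]

at x=0,y=1 over L1,L2,L3,L4,L5:
after L1 α=2/3: [278/3, 90, 116]
after L2 α=7/8: [2735/24, 83, 177/4]
after L3 α=3/5: [7631/60, 784/5, 1593/10]
after L4 α=7/8: [94571/480, 7049/40, 2853/80]
after L5 α=4/7: [138091/1120, 43867/280, 63919/560]
→ [123, 157, 114]


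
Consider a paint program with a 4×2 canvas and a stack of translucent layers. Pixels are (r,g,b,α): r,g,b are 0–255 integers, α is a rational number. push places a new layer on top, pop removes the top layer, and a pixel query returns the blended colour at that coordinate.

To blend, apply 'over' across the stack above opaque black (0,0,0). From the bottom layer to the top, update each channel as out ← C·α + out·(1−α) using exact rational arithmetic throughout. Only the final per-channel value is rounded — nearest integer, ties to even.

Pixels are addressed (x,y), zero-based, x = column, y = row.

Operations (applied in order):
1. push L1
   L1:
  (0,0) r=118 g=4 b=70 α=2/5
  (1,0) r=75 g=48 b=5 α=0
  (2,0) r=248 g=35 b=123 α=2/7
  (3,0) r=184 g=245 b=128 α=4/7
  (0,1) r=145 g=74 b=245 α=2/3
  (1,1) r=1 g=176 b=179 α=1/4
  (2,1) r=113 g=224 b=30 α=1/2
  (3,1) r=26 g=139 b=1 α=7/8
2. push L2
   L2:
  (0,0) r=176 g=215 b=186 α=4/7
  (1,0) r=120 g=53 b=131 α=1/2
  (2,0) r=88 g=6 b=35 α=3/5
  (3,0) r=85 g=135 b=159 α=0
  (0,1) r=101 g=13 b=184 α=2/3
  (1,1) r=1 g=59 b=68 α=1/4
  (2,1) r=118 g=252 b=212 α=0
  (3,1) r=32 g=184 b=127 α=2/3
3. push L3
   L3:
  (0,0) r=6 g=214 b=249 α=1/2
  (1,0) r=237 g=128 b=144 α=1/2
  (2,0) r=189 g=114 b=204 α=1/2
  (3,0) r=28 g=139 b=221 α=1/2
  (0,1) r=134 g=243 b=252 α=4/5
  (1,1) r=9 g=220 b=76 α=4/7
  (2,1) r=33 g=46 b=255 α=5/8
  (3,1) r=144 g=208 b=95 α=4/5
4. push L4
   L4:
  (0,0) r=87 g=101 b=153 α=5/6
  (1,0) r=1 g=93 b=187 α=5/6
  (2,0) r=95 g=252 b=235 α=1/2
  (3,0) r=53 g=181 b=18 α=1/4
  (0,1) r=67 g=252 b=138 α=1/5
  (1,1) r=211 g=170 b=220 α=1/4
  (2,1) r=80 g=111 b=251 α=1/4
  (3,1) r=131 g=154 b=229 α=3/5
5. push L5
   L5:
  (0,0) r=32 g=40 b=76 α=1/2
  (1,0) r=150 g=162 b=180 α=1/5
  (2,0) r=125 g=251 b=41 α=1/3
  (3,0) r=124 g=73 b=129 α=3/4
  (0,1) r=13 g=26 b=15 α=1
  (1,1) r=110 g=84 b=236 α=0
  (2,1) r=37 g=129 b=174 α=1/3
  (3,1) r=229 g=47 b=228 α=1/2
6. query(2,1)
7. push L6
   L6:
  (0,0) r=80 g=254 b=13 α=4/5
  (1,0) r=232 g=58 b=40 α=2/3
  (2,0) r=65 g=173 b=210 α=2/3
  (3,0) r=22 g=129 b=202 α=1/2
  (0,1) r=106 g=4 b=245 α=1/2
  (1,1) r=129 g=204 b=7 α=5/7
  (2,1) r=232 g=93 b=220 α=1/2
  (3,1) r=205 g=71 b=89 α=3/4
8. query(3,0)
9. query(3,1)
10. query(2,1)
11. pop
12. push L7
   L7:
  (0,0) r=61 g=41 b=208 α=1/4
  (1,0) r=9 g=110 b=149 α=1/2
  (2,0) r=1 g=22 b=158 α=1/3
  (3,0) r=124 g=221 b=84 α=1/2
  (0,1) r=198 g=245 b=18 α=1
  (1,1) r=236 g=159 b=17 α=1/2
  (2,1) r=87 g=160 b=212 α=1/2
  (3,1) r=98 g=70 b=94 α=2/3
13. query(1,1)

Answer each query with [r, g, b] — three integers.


(2,1) stack=L1,L2,L3,L4,L5; from [0,0,0]:
after L1 α=1/2: [113/2, 112, 15]
after L2 α=0: [113/2, 112, 15]
after L3 α=5/8: [669/16, 283/4, 165]
after L4 α=1/4: [3287/64, 1293/16, 373/2]
after L5 α=1/3: [4471/96, 775/8, 547/3]
rounded: [47, 97, 182]

at x=3,y=0 over L1,L2,L3,L4,L5,L6:
L1 α=4/7: [736/7, 140, 512/7]
L2 α=0: [736/7, 140, 512/7]
L3 α=1/2: [466/7, 279/2, 2059/14]
L4 α=1/4: [1769/28, 1199/8, 6429/56]
L5 α=3/4: [12185/112, 2951/32, 28101/224]
L6 α=1/2: [14649/224, 7079/64, 73349/448]
= [65, 111, 164]

(3,1) stack=L1,L2,L3,L4,L5,L6; from [0,0,0]:
after L1 α=7/8: [91/4, 973/8, 7/8]
after L2 α=2/3: [347/12, 3917/24, 2039/24]
after L3 α=4/5: [7259/60, 4777/24, 11159/120]
after L4 α=3/5: [19049/150, 10321/60, 52379/300]
after L5 α=1/2: [53399/300, 13141/120, 120779/600]
after L6 α=3/4: [237899/1200, 38701/480, 280979/2400]
rounded: [198, 81, 117]

(2,1) stack=L1,L2,L3,L4,L5,L6; from [0,0,0]:
+L1 (α=1/2) → [113/2, 112, 15]
+L2 (α=0) → [113/2, 112, 15]
+L3 (α=5/8) → [669/16, 283/4, 165]
+L4 (α=1/4) → [3287/64, 1293/16, 373/2]
+L5 (α=1/3) → [4471/96, 775/8, 547/3]
+L6 (α=1/2) → [26743/192, 1519/16, 1207/6]
= [139, 95, 201]

(1,1) stack=L1,L2,L3,L4,L5,L7; from [0,0,0]:
after L1 α=1/4: [1/4, 44, 179/4]
after L2 α=1/4: [7/16, 191/4, 809/16]
after L3 α=4/7: [597/112, 4093/28, 7291/112]
after L4 α=1/4: [25423/448, 17039/112, 46513/448]
after L5 α=0: [25423/448, 17039/112, 46513/448]
after L7 α=1/2: [131151/896, 34847/224, 54129/896]
→ [146, 156, 60]


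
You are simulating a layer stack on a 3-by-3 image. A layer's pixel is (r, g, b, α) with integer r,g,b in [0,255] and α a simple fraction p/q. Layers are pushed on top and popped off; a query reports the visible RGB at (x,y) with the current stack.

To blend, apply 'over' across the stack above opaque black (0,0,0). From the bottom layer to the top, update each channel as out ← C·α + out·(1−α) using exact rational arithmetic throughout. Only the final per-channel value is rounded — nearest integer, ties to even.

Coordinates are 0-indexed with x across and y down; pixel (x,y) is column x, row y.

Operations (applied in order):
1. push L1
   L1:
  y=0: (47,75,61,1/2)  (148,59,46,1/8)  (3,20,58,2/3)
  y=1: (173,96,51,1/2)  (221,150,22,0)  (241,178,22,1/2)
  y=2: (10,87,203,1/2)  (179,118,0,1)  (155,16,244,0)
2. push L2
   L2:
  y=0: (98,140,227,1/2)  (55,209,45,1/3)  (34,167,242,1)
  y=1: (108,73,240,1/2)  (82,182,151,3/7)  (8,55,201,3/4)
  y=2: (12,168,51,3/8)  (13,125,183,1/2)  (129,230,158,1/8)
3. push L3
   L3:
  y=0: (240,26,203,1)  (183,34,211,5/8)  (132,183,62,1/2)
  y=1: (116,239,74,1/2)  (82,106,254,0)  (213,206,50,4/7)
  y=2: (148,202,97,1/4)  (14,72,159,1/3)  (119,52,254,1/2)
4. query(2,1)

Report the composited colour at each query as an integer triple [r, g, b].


query (2,1) [L1,L2,L3] — begin 0,0,0
L1 α=1/2: [241/2, 89, 11]
L2 α=3/4: [289/8, 127/2, 307/2]
L3 α=4/7: [7683/56, 2029/14, 1321/14]
= [137, 145, 94]


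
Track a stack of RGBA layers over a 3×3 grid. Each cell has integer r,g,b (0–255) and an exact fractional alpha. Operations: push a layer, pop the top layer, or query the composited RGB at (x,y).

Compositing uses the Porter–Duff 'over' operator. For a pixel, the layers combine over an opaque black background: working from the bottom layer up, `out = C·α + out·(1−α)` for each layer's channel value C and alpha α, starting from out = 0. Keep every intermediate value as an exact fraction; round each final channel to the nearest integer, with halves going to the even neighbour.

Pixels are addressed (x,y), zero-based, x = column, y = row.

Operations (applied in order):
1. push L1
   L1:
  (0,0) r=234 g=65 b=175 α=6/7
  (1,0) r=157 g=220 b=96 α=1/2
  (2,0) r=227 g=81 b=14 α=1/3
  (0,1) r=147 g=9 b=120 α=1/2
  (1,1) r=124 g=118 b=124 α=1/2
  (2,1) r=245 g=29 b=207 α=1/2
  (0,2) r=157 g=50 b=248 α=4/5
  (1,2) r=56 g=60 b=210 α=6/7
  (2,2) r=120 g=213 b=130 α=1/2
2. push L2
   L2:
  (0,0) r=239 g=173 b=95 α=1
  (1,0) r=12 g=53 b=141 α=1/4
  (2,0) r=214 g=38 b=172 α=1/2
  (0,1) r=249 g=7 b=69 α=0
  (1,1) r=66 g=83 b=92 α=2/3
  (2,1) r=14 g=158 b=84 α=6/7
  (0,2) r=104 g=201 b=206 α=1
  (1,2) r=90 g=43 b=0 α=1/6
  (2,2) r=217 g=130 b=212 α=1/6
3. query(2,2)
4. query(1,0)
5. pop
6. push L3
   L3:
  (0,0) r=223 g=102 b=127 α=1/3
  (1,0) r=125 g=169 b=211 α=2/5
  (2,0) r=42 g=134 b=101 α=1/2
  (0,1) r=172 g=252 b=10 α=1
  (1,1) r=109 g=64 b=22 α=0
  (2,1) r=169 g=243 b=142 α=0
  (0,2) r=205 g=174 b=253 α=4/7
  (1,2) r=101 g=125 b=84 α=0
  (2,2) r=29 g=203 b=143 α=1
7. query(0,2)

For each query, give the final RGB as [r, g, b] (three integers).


query (2,2) [L1,L2] — begin 0,0,0
L1 α=1/2: [60, 213/2, 65]
L2 α=1/6: [517/6, 1325/12, 179/2]
→ [86, 110, 90]

(1,0) stack=L1,L2; from [0,0,0]:
after L1 α=1/2: [157/2, 110, 48]
after L2 α=1/4: [495/8, 383/4, 285/4]
rounded: [62, 96, 71]

at x=0,y=2 over L1,L3:
L1 α=4/5: [628/5, 40, 992/5]
L3 α=4/7: [5984/35, 816/7, 1148/5]
= [171, 117, 230]


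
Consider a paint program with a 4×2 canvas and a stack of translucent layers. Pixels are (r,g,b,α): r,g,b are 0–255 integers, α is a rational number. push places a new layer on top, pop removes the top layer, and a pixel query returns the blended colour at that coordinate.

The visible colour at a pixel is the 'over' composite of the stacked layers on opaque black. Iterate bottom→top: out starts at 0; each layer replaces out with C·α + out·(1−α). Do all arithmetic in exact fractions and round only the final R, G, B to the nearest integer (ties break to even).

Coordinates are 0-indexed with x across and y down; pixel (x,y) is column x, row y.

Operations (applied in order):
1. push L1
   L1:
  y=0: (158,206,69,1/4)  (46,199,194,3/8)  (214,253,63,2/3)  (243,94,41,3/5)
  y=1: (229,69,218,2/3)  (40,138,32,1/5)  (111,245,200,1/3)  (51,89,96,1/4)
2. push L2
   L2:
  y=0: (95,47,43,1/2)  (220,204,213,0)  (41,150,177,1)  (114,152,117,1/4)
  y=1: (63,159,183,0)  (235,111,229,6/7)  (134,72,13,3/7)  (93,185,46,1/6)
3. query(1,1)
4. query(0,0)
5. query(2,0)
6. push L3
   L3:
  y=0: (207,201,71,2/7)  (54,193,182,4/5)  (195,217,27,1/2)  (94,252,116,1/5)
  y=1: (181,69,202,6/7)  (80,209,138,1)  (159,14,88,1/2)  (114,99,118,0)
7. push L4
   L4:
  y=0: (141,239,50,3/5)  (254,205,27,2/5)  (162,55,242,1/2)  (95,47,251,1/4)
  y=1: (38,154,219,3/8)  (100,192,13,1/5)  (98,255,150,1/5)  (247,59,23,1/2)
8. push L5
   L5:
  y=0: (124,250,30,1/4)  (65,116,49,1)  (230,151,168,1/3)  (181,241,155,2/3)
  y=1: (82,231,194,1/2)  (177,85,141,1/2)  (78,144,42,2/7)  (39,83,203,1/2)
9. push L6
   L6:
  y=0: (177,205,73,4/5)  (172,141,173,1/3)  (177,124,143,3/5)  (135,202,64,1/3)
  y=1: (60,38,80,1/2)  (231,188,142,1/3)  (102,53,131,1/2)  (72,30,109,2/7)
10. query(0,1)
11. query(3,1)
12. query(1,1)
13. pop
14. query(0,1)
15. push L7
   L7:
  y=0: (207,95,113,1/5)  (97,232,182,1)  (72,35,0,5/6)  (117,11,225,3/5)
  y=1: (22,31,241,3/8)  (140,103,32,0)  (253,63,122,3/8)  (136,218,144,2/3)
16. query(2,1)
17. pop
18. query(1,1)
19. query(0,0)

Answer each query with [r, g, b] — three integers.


query (1,1) [L1,L2] — begin 0,0,0
after L1 α=1/5: [8, 138/5, 32/5]
after L2 α=6/7: [1418/7, 3468/35, 986/5]
= [203, 99, 197]

query (0,0) [L1,L2] — begin 0,0,0
+L1 (α=1/4) → [79/2, 103/2, 69/4]
+L2 (α=1/2) → [269/4, 197/4, 241/8]
→ [67, 49, 30]

at x=2,y=0 over L1,L2:
L1 α=2/3: [428/3, 506/3, 42]
L2 α=1: [41, 150, 177]
rounded: [41, 150, 177]

query (0,1) [L1,L2,L3,L4,L5,L6] — begin 0,0,0
+L1 (α=2/3) → [458/3, 46, 436/3]
+L2 (α=0) → [458/3, 46, 436/3]
+L3 (α=6/7) → [3716/21, 460/7, 4072/21]
+L4 (α=3/8) → [10487/84, 2767/28, 34157/168]
+L5 (α=1/2) → [17375/168, 9235/56, 66749/336]
+L6 (α=1/2) → [27455/336, 11363/112, 93629/672]
rounded: [82, 101, 139]

at x=3,y=1 over L1,L2,L3,L4,L5,L6:
+L1 (α=1/4) → [51/4, 89/4, 24]
+L2 (α=1/6) → [209/8, 395/8, 83/3]
+L3 (α=0) → [209/8, 395/8, 83/3]
+L4 (α=1/2) → [2185/16, 867/16, 76/3]
+L5 (α=1/2) → [2809/32, 2195/32, 685/6]
+L6 (α=2/7) → [18653/224, 12895/224, 4733/42]
→ [83, 58, 113]

query (1,1) [L1,L2,L3,L4,L5,L6] — begin 0,0,0
L1 α=1/5: [8, 138/5, 32/5]
L2 α=6/7: [1418/7, 3468/35, 986/5]
L3 α=1: [80, 209, 138]
L4 α=1/5: [84, 1028/5, 113]
L5 α=1/2: [261/2, 1453/10, 127]
L6 α=1/3: [164, 2393/15, 132]
→ [164, 160, 132]

query (0,1) [L1,L2,L3,L4,L5] — begin 0,0,0
after L1 α=2/3: [458/3, 46, 436/3]
after L2 α=0: [458/3, 46, 436/3]
after L3 α=6/7: [3716/21, 460/7, 4072/21]
after L4 α=3/8: [10487/84, 2767/28, 34157/168]
after L5 α=1/2: [17375/168, 9235/56, 66749/336]
= [103, 165, 199]

(2,1) stack=L1,L2,L3,L4,L5,L7; from [0,0,0]:
after L1 α=1/3: [37, 245/3, 200/3]
after L2 α=3/7: [550/7, 1628/21, 131/3]
after L3 α=1/2: [1663/14, 961/21, 395/6]
after L4 α=1/5: [4012/35, 9199/105, 248/3]
after L5 α=2/7: [5104/49, 15247/147, 1492/21]
after L7 α=3/8: [62711/392, 52009/588, 7573/84]
→ [160, 88, 90]

query (1,1) [L1,L2,L3,L4,L5] — begin 0,0,0
+L1 (α=1/5) → [8, 138/5, 32/5]
+L2 (α=6/7) → [1418/7, 3468/35, 986/5]
+L3 (α=1) → [80, 209, 138]
+L4 (α=1/5) → [84, 1028/5, 113]
+L5 (α=1/2) → [261/2, 1453/10, 127]
= [130, 145, 127]

at x=0,y=0 over L1,L2,L3,L4,L5:
L1 α=1/4: [79/2, 103/2, 69/4]
L2 α=1/2: [269/4, 197/4, 241/8]
L3 α=2/7: [3001/28, 2593/28, 2341/56]
L4 α=3/5: [8923/70, 12631/70, 6541/140]
L5 α=1/4: [35449/280, 55393/280, 23823/560]
→ [127, 198, 43]


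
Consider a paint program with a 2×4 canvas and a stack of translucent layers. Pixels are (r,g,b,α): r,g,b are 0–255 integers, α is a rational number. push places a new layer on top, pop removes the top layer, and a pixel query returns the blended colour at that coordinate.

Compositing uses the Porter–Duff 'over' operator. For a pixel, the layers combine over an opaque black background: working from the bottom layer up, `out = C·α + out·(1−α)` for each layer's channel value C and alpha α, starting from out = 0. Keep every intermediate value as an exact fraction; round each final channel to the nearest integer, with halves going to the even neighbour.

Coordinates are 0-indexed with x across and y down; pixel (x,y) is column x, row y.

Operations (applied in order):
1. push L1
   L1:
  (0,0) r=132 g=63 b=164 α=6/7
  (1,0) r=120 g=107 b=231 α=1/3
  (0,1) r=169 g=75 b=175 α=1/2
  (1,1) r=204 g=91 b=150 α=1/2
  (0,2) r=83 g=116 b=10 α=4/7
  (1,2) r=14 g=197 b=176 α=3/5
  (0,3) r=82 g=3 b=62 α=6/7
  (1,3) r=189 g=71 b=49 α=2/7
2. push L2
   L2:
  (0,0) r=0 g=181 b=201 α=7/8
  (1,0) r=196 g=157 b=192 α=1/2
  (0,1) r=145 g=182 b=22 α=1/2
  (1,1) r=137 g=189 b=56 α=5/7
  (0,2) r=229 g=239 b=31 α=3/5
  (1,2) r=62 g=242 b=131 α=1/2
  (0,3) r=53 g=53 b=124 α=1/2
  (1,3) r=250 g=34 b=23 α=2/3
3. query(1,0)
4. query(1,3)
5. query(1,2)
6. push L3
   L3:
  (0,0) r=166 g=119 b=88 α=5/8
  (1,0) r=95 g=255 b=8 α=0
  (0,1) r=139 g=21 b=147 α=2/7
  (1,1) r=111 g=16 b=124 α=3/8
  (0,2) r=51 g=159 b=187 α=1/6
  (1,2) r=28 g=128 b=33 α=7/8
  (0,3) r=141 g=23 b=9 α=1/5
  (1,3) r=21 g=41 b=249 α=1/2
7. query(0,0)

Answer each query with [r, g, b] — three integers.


(1,0) stack=L1,L2; from [0,0,0]:
L1 α=1/3: [40, 107/3, 77]
L2 α=1/2: [118, 289/3, 269/2]
= [118, 96, 134]

query (1,3) [L1,L2] — begin 0,0,0
after L1 α=2/7: [54, 142/7, 14]
after L2 α=2/3: [554/3, 206/7, 20]
= [185, 29, 20]

at x=1,y=2 over L1,L2:
L1 α=3/5: [42/5, 591/5, 528/5]
L2 α=1/2: [176/5, 1801/10, 1183/10]
rounded: [35, 180, 118]

at x=0,y=0 over L1,L2,L3:
L1 α=6/7: [792/7, 54, 984/7]
L2 α=7/8: [99/7, 1321/8, 10833/56]
L3 α=5/8: [6107/56, 8723/64, 57139/448]
rounded: [109, 136, 128]


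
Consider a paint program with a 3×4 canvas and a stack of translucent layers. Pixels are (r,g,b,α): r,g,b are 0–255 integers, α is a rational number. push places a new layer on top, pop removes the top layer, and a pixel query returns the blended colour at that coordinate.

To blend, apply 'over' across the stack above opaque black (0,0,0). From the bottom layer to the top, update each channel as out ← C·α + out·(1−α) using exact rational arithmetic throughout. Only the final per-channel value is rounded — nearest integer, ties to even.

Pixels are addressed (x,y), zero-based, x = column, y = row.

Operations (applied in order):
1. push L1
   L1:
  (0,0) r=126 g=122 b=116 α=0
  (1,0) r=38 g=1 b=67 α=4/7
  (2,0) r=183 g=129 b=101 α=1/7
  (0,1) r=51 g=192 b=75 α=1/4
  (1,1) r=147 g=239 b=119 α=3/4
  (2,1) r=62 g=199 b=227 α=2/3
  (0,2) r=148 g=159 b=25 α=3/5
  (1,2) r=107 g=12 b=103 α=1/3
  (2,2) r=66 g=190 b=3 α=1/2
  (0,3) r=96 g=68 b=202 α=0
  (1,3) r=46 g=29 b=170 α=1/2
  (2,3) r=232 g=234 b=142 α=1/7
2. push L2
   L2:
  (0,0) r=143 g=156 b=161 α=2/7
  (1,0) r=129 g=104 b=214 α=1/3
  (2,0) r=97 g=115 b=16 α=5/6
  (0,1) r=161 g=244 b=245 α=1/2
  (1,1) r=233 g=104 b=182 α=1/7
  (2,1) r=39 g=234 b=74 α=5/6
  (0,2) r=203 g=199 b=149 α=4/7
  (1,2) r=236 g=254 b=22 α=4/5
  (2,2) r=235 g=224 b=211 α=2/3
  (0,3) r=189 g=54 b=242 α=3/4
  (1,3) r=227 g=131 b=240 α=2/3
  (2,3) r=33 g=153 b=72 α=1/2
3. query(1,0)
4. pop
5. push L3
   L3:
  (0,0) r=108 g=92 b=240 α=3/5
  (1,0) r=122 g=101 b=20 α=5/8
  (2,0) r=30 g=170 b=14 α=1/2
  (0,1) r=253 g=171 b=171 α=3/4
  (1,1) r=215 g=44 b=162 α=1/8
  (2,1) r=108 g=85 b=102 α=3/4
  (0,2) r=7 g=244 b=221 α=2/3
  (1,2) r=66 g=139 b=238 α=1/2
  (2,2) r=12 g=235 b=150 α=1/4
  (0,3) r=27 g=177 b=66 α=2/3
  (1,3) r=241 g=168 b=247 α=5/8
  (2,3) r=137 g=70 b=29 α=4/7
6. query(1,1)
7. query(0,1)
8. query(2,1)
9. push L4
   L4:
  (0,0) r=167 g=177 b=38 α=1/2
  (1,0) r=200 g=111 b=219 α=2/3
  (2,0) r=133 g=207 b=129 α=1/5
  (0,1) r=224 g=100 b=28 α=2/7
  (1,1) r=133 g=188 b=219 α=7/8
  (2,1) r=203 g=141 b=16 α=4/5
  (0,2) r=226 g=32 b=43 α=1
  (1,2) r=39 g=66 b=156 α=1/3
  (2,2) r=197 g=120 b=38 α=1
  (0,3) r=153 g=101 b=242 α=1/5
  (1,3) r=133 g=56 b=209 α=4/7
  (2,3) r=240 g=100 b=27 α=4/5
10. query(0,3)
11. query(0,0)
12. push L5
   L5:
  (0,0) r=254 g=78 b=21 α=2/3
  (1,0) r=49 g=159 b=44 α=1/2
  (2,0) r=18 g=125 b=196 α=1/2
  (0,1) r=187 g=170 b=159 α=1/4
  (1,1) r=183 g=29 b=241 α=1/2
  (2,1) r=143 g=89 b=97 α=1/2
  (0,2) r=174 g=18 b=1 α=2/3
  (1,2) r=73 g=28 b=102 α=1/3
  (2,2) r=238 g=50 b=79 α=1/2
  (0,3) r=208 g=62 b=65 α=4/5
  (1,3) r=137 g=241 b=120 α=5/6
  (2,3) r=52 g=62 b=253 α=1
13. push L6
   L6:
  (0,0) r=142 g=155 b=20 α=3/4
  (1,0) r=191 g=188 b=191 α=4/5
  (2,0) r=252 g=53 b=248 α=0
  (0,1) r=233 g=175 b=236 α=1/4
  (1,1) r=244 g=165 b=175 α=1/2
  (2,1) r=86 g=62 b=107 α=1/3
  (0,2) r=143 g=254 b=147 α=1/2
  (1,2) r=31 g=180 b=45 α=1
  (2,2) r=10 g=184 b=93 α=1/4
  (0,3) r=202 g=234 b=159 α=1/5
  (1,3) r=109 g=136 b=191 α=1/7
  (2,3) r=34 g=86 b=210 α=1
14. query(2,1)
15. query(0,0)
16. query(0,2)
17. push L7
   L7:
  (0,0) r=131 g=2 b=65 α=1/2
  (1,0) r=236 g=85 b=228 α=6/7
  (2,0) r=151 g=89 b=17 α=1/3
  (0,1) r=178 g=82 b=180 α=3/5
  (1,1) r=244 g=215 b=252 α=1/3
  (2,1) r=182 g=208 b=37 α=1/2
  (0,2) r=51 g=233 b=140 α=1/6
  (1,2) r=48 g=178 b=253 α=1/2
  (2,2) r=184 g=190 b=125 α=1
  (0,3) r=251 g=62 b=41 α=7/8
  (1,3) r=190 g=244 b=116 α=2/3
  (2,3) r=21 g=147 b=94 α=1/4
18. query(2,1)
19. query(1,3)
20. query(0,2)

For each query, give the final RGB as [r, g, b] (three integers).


(1,0) stack=L1,L2; from [0,0,0]:
after L1 α=4/7: [152/7, 4/7, 268/7]
after L2 α=1/3: [1207/21, 736/21, 678/7]
rounded: [57, 35, 97]

query (1,1) [L1,L3] — begin 0,0,0
L1 α=3/4: [441/4, 717/4, 357/4]
L3 α=1/8: [3947/32, 5195/32, 3147/32]
→ [123, 162, 98]

query (0,1) [L1,L3] — begin 0,0,0
L1 α=1/4: [51/4, 48, 75/4]
L3 α=3/4: [3087/16, 561/4, 2127/16]
rounded: [193, 140, 133]

query (2,1) [L1,L3] — begin 0,0,0
+L1 (α=2/3) → [124/3, 398/3, 454/3]
+L3 (α=3/4) → [274/3, 1163/12, 343/3]
→ [91, 97, 114]

(0,3) stack=L1,L3,L4; from [0,0,0]:
L1 α=0: [0, 0, 0]
L3 α=2/3: [18, 118, 44]
L4 α=1/5: [45, 573/5, 418/5]
= [45, 115, 84]

at x=0,y=0 over L1,L3,L4:
+L1 (α=0) → [0, 0, 0]
+L3 (α=3/5) → [324/5, 276/5, 144]
+L4 (α=1/2) → [1159/10, 1161/10, 91]
rounded: [116, 116, 91]

(2,1) stack=L1,L3,L4,L5,L6; from [0,0,0]:
L1 α=2/3: [124/3, 398/3, 454/3]
L3 α=3/4: [274/3, 1163/12, 343/3]
L4 α=4/5: [542/3, 7931/60, 107/3]
L5 α=1/2: [971/6, 13271/120, 199/3]
L6 α=1/3: [1229/9, 16991/180, 719/9]
rounded: [137, 94, 80]

(0,0) stack=L1,L3,L4,L5,L6; from [0,0,0]:
L1 α=0: [0, 0, 0]
L3 α=3/5: [324/5, 276/5, 144]
L4 α=1/2: [1159/10, 1161/10, 91]
L5 α=2/3: [6239/30, 907/10, 133/3]
L6 α=3/4: [19019/120, 5557/40, 313/12]
→ [158, 139, 26]

query (0,2) [L1,L3,L4,L5,L6] — begin 0,0,0
L1 α=3/5: [444/5, 477/5, 15]
L3 α=2/3: [514/15, 2917/15, 457/3]
L4 α=1: [226, 32, 43]
L5 α=2/3: [574/3, 68/3, 15]
L6 α=1/2: [1003/6, 415/3, 81]
= [167, 138, 81]

(2,1) stack=L1,L3,L4,L5,L6,L7; from [0,0,0]:
+L1 (α=2/3) → [124/3, 398/3, 454/3]
+L3 (α=3/4) → [274/3, 1163/12, 343/3]
+L4 (α=4/5) → [542/3, 7931/60, 107/3]
+L5 (α=1/2) → [971/6, 13271/120, 199/3]
+L6 (α=1/3) → [1229/9, 16991/180, 719/9]
+L7 (α=1/2) → [2867/18, 54431/360, 526/9]
→ [159, 151, 58]

query (1,3) [L1,L3,L4,L5,L6,L7] — begin 0,0,0
+L1 (α=1/2) → [23, 29/2, 85]
+L3 (α=5/8) → [637/4, 1767/16, 745/4]
+L4 (α=4/7) → [577/4, 8885/112, 797/4]
+L5 (α=5/6) → [3317/24, 143845/672, 3197/24]
+L6 (α=1/7) → [3753/28, 159077/784, 3961/28]
+L7 (α=2/3) → [14393/84, 541669/2352, 10457/84]
→ [171, 230, 124]

at x=0,y=2 over L1,L3,L4,L5,L6,L7:
L1 α=3/5: [444/5, 477/5, 15]
L3 α=2/3: [514/15, 2917/15, 457/3]
L4 α=1: [226, 32, 43]
L5 α=2/3: [574/3, 68/3, 15]
L6 α=1/2: [1003/6, 415/3, 81]
L7 α=1/6: [5321/36, 1387/9, 545/6]
rounded: [148, 154, 91]


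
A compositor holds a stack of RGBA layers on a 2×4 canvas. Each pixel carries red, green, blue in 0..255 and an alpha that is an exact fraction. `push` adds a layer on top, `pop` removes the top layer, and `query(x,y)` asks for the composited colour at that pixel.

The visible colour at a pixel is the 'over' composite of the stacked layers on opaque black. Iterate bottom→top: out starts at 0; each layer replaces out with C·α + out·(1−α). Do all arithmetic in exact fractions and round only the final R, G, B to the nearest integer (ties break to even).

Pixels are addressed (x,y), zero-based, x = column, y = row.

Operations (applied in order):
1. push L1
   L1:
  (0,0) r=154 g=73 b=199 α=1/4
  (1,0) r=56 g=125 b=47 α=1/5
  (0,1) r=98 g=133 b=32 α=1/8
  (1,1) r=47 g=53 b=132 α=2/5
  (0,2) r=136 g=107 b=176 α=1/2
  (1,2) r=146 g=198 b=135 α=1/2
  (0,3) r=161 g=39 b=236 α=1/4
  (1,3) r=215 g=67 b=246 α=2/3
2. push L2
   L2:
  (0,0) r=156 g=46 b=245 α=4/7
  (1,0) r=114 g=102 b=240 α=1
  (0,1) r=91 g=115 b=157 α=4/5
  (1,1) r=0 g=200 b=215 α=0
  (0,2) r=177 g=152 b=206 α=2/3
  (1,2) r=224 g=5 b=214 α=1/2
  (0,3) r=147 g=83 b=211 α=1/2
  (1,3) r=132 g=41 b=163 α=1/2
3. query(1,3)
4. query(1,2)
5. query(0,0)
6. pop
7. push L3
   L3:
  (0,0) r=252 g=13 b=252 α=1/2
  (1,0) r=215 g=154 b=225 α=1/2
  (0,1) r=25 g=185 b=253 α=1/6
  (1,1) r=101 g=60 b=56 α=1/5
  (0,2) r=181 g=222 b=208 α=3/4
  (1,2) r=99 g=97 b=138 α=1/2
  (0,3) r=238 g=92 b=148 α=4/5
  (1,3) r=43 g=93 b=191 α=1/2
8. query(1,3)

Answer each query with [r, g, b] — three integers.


at x=1,y=3 over L1,L2:
after L1 α=2/3: [430/3, 134/3, 164]
after L2 α=1/2: [413/3, 257/6, 327/2]
→ [138, 43, 164]

at x=1,y=2 over L1,L2:
+L1 (α=1/2) → [73, 99, 135/2]
+L2 (α=1/2) → [297/2, 52, 563/4]
rounded: [148, 52, 141]

at x=0,y=0 over L1,L2:
+L1 (α=1/4) → [77/2, 73/4, 199/4]
+L2 (α=4/7) → [1479/14, 955/28, 4517/28]
rounded: [106, 34, 161]

at x=1,y=3 over L1,L3:
+L1 (α=2/3) → [430/3, 134/3, 164]
+L3 (α=1/2) → [559/6, 413/6, 355/2]
= [93, 69, 178]


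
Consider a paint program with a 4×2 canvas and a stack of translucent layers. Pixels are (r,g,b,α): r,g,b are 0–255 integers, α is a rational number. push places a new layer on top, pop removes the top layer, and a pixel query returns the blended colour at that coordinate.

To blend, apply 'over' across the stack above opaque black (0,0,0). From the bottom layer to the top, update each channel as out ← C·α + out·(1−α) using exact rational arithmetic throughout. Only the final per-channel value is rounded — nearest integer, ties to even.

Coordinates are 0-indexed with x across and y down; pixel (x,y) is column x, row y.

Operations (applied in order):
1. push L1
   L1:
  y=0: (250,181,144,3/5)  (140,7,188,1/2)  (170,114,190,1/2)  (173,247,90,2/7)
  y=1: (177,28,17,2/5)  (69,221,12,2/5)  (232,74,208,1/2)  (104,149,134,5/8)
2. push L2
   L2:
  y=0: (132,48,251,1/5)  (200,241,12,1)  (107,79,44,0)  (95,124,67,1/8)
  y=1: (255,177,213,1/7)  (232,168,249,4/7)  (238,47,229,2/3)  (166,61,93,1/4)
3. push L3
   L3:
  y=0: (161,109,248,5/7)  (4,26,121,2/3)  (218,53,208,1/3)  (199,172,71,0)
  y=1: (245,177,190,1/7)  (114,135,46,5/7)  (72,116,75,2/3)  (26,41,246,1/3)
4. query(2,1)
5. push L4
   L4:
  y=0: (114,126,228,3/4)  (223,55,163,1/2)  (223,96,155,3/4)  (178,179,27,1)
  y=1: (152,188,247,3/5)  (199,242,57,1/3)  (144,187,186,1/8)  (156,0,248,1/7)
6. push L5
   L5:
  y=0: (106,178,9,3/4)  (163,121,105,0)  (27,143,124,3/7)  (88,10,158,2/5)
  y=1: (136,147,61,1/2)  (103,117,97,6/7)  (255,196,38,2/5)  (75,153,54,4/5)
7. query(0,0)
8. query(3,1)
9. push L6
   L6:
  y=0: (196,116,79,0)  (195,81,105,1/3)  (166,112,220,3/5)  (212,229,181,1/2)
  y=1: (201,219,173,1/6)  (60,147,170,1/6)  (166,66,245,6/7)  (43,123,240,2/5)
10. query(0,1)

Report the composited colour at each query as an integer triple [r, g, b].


(2,1) stack=L1,L2,L3; from [0,0,0]:
after L1 α=1/2: [116, 37, 104]
after L2 α=2/3: [592/3, 131/3, 562/3]
after L3 α=2/3: [1024/9, 827/9, 1012/9]
→ [114, 92, 112]

(0,0) stack=L1,L2,L3,L4,L5; from [0,0,0]:
after L1 α=3/5: [150, 543/5, 432/5]
after L2 α=1/5: [732/5, 2412/25, 2983/25]
after L3 α=5/7: [5489/35, 18449/175, 36966/175]
after L4 α=3/4: [17459/140, 84599/700, 78333/350]
after L5 α=3/4: [61979/560, 458399/2800, 87783/1400]
rounded: [111, 164, 63]

(3,1) stack=L1,L2,L3,L4,L5; from [0,0,0]:
after L1 α=5/8: [65, 745/8, 335/4]
after L2 α=1/4: [361/4, 2723/32, 1377/16]
after L3 α=1/3: [413/6, 3379/48, 1115/8]
after L4 α=1/7: [569/7, 3379/56, 4337/28]
after L5 α=4/5: [2669/35, 37651/280, 2077/28]
= [76, 134, 74]

at x=0,y=1 over L1,L2,L3,L4,L5,L6:
L1 α=2/5: [354/5, 56/5, 34/5]
L2 α=1/7: [3399/35, 1221/35, 1269/35]
L3 α=1/7: [28969/245, 13521/245, 14264/245]
L4 α=3/5: [169658/1225, 165222/1225, 210073/1225]
L5 α=1/2: [168129/1225, 345297/2450, 142399/1225]
L6 α=1/6: [36229/245, 150869/980, 92392/735]
= [148, 154, 126]


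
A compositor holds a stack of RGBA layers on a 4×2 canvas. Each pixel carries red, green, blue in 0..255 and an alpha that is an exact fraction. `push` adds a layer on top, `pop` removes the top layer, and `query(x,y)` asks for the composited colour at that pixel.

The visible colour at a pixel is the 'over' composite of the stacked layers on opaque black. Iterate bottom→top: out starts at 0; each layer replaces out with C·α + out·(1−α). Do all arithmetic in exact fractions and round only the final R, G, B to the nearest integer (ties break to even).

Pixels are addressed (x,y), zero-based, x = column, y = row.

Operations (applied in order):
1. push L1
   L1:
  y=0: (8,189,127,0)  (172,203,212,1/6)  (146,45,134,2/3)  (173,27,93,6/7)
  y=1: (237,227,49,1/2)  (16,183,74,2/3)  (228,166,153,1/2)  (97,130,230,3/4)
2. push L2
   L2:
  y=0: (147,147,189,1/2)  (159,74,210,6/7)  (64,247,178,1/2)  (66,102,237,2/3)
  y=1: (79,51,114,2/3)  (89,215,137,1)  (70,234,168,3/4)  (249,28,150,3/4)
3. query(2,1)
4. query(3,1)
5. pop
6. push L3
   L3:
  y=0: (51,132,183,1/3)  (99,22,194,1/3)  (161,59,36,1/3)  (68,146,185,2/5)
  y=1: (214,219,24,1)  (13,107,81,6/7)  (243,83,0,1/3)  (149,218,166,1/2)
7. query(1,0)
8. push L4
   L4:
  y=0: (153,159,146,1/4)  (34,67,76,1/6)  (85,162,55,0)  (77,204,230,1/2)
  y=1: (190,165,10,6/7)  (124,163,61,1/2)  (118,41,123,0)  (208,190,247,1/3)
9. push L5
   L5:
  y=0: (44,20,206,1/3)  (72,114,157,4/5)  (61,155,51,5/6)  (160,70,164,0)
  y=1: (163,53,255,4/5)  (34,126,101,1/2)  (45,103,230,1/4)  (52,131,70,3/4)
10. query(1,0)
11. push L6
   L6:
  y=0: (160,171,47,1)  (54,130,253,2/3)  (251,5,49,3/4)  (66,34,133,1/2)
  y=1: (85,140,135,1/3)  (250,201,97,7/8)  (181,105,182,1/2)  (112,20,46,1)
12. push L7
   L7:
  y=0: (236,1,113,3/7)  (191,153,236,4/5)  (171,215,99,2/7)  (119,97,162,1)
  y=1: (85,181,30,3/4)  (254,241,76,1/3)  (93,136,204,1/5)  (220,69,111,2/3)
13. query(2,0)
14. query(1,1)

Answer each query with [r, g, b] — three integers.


query (2,1) [L1,L2] — begin 0,0,0
after L1 α=1/2: [114, 83, 153/2]
after L2 α=3/4: [81, 785/4, 1161/8]
= [81, 196, 145]

(3,1) stack=L1,L2; from [0,0,0]:
after L1 α=3/4: [291/4, 195/2, 345/2]
after L2 α=3/4: [3279/16, 363/8, 1245/8]
→ [205, 45, 156]

query (1,0) [L1,L3] — begin 0,0,0
+L1 (α=1/6) → [86/3, 203/6, 106/3]
+L3 (α=1/3) → [469/9, 269/9, 794/9]
rounded: [52, 30, 88]

at x=1,y=0 over L1,L3,L4,L5:
+L1 (α=1/6) → [86/3, 203/6, 106/3]
+L3 (α=1/3) → [469/9, 269/9, 794/9]
+L4 (α=1/6) → [2651/54, 974/27, 2327/27]
+L5 (α=4/5) → [18203/270, 13286/135, 19283/135]
= [67, 98, 143]

query (2,0) [L1,L3,L4,L5,L6,L7] — begin 0,0,0
L1 α=2/3: [292/3, 30, 268/3]
L3 α=1/3: [1067/9, 119/3, 644/9]
L4 α=0: [1067/9, 119/3, 644/9]
L5 α=5/6: [1906/27, 1222/9, 2939/54]
L6 α=3/4: [22237/108, 1357/36, 10877/216]
L7 α=2/7: [148121/756, 22265/252, 13879/216]
→ [196, 88, 64]

(1,1) stack=L1,L3,L4,L5,L6,L7; from [0,0,0]:
after L1 α=2/3: [32/3, 122, 148/3]
after L3 α=6/7: [38/3, 764/7, 1606/21]
after L4 α=1/2: [205/3, 1905/14, 2887/42]
after L5 α=1/2: [307/6, 3669/28, 7129/84]
after L6 α=7/8: [10807/48, 43065/224, 64165/672]
after L7 α=1/3: [16903/72, 70057/336, 89701/1008]
= [235, 209, 89]


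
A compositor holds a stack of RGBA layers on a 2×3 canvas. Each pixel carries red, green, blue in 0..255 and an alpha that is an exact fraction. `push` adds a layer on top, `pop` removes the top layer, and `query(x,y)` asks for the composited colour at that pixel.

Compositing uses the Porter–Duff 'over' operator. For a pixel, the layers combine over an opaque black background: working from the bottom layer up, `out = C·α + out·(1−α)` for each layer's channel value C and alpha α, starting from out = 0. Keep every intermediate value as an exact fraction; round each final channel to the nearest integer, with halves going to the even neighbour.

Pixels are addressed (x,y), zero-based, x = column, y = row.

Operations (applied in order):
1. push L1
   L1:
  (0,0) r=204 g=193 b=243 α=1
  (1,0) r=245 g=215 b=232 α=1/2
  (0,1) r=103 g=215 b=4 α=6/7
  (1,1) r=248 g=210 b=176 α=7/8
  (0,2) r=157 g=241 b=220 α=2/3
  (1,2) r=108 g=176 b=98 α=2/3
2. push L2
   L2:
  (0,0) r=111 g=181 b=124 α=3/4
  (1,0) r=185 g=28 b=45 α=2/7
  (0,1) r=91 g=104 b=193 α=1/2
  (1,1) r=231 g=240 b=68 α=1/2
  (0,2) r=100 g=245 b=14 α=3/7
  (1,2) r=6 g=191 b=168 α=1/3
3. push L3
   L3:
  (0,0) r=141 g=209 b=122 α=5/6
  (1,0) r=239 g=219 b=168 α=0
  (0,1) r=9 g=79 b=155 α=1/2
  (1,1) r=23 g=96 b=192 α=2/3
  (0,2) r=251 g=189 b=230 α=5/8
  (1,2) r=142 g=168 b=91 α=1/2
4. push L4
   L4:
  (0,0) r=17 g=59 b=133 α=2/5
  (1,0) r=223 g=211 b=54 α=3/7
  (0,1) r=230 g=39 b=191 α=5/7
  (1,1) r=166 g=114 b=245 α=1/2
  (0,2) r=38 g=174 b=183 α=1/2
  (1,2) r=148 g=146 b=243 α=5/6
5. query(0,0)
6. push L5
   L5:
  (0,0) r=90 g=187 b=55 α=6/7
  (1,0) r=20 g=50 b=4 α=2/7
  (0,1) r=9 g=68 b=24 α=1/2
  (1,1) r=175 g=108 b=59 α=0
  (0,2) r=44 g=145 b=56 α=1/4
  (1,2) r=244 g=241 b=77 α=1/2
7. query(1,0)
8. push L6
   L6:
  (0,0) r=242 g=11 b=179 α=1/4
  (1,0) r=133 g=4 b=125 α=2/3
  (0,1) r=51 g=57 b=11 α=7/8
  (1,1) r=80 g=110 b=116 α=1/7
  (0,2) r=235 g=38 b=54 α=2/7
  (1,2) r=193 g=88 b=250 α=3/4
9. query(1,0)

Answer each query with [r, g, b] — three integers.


query (0,0) [L1,L2,L3,L4] — begin 0,0,0
L1 α=1: [204, 193, 243]
L2 α=3/4: [537/4, 184, 615/4]
L3 α=5/6: [1119/8, 1229/6, 3055/24]
L4 α=2/5: [3629/40, 293/2, 5183/40]
= [91, 146, 130]

query (1,0) [L1,L2,L3,L4,L5] — begin 0,0,0
+L1 (α=1/2) → [245/2, 215/2, 116]
+L2 (α=2/7) → [1965/14, 1187/14, 670/7]
+L3 (α=0) → [1965/14, 1187/14, 670/7]
+L4 (α=3/7) → [8613/49, 6805/49, 3814/49]
+L5 (α=2/7) → [45025/343, 38925/343, 19462/343]
→ [131, 113, 57]

query (1,0) [L1,L2,L3,L4,L5,L6] — begin 0,0,0
L1 α=1/2: [245/2, 215/2, 116]
L2 α=2/7: [1965/14, 1187/14, 670/7]
L3 α=0: [1965/14, 1187/14, 670/7]
L4 α=3/7: [8613/49, 6805/49, 3814/49]
L5 α=2/7: [45025/343, 38925/343, 19462/343]
L6 α=2/3: [45421/343, 41669/1029, 105212/1029]
→ [132, 40, 102]


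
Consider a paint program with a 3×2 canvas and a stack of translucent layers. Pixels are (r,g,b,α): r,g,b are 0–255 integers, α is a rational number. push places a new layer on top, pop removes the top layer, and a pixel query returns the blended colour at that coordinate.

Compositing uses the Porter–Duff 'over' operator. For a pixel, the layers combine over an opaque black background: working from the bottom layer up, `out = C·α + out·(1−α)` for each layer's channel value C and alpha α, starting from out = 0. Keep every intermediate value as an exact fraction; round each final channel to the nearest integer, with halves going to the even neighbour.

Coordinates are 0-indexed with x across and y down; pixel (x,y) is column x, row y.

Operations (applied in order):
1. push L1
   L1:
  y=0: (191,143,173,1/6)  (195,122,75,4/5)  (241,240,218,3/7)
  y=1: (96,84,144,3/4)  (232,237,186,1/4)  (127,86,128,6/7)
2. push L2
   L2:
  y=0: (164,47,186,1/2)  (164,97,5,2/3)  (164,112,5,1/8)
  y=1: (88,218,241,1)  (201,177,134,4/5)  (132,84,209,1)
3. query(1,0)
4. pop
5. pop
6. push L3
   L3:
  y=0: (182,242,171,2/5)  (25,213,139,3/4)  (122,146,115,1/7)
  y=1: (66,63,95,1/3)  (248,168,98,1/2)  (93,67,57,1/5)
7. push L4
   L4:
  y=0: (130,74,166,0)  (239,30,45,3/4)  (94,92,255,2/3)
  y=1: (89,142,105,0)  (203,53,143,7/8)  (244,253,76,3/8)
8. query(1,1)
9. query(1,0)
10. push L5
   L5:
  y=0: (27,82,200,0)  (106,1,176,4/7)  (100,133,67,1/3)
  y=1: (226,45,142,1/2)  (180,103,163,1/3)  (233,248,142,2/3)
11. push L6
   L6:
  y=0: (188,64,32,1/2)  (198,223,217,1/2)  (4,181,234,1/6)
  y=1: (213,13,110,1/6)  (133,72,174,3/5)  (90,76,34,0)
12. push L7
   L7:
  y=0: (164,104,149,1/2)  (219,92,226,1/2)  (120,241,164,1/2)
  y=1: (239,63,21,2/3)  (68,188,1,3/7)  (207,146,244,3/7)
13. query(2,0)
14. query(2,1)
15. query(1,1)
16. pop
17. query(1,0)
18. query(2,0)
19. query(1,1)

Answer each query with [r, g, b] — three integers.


at x=1,y=0 over L1,L2:
after L1 α=4/5: [156, 488/5, 60]
after L2 α=2/3: [484/3, 486/5, 70/3]
→ [161, 97, 23]

query (1,1) [L3,L4] — begin 0,0,0
after L3 α=1/2: [124, 84, 49]
after L4 α=7/8: [1545/8, 455/8, 525/4]
→ [193, 57, 131]

query (1,0) [L3,L4] — begin 0,0,0
L3 α=3/4: [75/4, 639/4, 417/4]
L4 α=3/4: [2943/16, 999/16, 957/16]
= [184, 62, 60]

(2,0) stack=L3,L4,L5,L6,L7; from [0,0,0]:
after L3 α=1/7: [122/7, 146/7, 115/7]
after L4 α=2/3: [1438/21, 478/7, 3685/21]
after L5 α=1/3: [4976/63, 629/7, 8777/63]
after L6 α=1/6: [12566/189, 2206/21, 58627/378]
after L7 α=1/2: [17623/189, 7267/42, 120619/756]
→ [93, 173, 160]

(2,1) stack=L3,L4,L5,L6,L7; from [0,0,0]:
after L3 α=1/5: [93/5, 67/5, 57/5]
after L4 α=3/8: [825/8, 413/4, 285/8]
after L5 α=2/3: [4553/24, 799/4, 2557/24]
after L6 α=0: [4553/24, 799/4, 2557/24]
after L7 α=3/7: [8279/42, 1237/7, 6949/42]
rounded: [197, 177, 165]

query (1,1) [L3,L4,L5,L6,L7] — begin 0,0,0
L3 α=1/2: [124, 84, 49]
L4 α=7/8: [1545/8, 455/8, 525/4]
L5 α=1/3: [755/4, 289/4, 851/6]
L6 α=3/5: [1553/10, 721/10, 2417/15]
L7 α=3/7: [4126/35, 4262/35, 9713/105]
= [118, 122, 93]

at x=1,y=0 over L3,L4,L5,L6:
L3 α=3/4: [75/4, 639/4, 417/4]
L4 α=3/4: [2943/16, 999/16, 957/16]
L5 α=4/7: [15613/112, 3061/112, 14135/112]
L6 α=1/2: [37789/224, 28037/224, 38439/224]
= [169, 125, 172]

query (2,0) [L3,L4,L5,L6] — begin 0,0,0
after L3 α=1/7: [122/7, 146/7, 115/7]
after L4 α=2/3: [1438/21, 478/7, 3685/21]
after L5 α=1/3: [4976/63, 629/7, 8777/63]
after L6 α=1/6: [12566/189, 2206/21, 58627/378]
rounded: [66, 105, 155]

(1,1) stack=L3,L4,L5,L6; from [0,0,0]:
after L3 α=1/2: [124, 84, 49]
after L4 α=7/8: [1545/8, 455/8, 525/4]
after L5 α=1/3: [755/4, 289/4, 851/6]
after L6 α=3/5: [1553/10, 721/10, 2417/15]
rounded: [155, 72, 161]


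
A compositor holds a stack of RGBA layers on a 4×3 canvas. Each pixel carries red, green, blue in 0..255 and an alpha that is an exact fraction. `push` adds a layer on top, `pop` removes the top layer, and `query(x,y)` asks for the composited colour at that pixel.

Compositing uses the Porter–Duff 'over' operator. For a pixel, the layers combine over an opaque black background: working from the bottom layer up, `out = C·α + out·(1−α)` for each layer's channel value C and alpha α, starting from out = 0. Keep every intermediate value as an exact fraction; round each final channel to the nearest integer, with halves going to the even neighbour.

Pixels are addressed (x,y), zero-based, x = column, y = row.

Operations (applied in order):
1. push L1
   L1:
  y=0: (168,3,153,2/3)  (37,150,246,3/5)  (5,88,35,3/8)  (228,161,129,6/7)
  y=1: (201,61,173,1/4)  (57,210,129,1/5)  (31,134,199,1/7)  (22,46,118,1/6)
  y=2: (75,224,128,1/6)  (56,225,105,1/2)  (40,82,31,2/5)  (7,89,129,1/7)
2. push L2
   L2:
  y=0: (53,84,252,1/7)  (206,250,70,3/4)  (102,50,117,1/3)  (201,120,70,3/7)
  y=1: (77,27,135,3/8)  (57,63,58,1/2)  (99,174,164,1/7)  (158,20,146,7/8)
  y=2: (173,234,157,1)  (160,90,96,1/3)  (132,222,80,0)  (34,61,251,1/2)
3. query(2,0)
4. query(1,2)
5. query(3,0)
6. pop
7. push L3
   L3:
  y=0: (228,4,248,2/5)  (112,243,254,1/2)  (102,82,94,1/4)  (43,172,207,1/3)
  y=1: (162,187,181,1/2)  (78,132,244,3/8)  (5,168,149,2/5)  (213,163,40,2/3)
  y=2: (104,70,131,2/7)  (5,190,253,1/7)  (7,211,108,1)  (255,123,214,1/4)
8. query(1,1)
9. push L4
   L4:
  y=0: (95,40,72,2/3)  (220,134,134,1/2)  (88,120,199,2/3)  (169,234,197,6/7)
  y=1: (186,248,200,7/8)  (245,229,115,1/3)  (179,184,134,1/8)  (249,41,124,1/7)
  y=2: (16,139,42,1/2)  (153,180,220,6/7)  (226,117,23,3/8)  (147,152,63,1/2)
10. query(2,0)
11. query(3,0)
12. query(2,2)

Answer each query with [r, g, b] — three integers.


at x=2,y=0 over L1,L2:
+L1 (α=3/8) → [15/8, 33, 105/8]
+L2 (α=1/3) → [141/4, 116/3, 191/4]
= [35, 39, 48]

query (1,2) [L1,L2] — begin 0,0,0
after L1 α=1/2: [28, 225/2, 105/2]
after L2 α=1/3: [72, 105, 67]
= [72, 105, 67]

at x=3,y=0 over L1,L2:
L1 α=6/7: [1368/7, 138, 774/7]
L2 α=3/7: [9693/49, 912/7, 4566/49]
→ [198, 130, 93]

at x=1,y=1 over L1,L3:
+L1 (α=1/5) → [57/5, 42, 129/5]
+L3 (α=3/8) → [291/8, 303/4, 861/8]
→ [36, 76, 108]

at x=2,y=0 over L1,L3,L4:
L1 α=3/8: [15/8, 33, 105/8]
L3 α=1/4: [861/32, 181/4, 1067/32]
L4 α=2/3: [6493/96, 1141/12, 4601/32]
→ [68, 95, 144]

at x=3,y=0 over L1,L3,L4:
after L1 α=6/7: [1368/7, 138, 774/7]
after L3 α=1/3: [3037/21, 448/3, 999/7]
after L4 α=6/7: [24331/147, 4660/21, 9273/49]
→ [166, 222, 189]

at x=2,y=2 over L1,L3,L4:
+L1 (α=2/5) → [16, 164/5, 62/5]
+L3 (α=1) → [7, 211, 108]
+L4 (α=3/8) → [713/8, 703/4, 609/8]
= [89, 176, 76]
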